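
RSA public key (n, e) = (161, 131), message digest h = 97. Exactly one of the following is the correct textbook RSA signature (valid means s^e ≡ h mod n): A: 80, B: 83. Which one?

Candidate A: 80^2 = 6400 ≡ 121; 80^4 ≡ 121^2 = 14641 ≡ 151; 80^8 ≡ 151^2 = 22801 ≡ 100; 80^16 ≡ 100^2 = 10000 ≡ 18; 80^32 ≡ 18^2 = 324 ≡ 2; 80^64 ≡ 2^2 = 4; 80^128 ≡ 4^2 = 16; 131 = 128 + 2 + 1, so 80^131 ≡ 16·121·80 ≡ 159 (mod 161)
Candidate B: 83^2 = 6889 ≡ 127; 83^4 ≡ 127^2 = 16129 ≡ 29; 83^8 ≡ 29^2 = 841 ≡ 36; 83^16 ≡ 36^2 = 1296 ≡ 8; 83^32 ≡ 8^2 = 64; 83^64 ≡ 64^2 = 4096 ≡ 71; 83^128 ≡ 71^2 = 5041 ≡ 50; 131 = 128 + 2 + 1, so 83^131 ≡ 50·127·83 ≡ 97 (mod 161)
  → matches h = 97

B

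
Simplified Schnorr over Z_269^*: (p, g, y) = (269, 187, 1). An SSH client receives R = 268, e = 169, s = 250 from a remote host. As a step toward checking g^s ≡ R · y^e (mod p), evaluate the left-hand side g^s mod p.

Squares mod 269: 187^1≡187, 187^2≡268, 187^4≡1, 187^8≡1, 187^16≡1, 187^32≡1, 187^64≡1, 187^128≡1
250 = 128 + 64 + 32 + 16 + 8 + 2, so 187^250 ≡ 1·1·1·1·1·268 ≡ 268 (mod 269)

268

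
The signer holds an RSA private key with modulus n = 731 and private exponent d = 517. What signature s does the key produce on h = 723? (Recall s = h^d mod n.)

h^517 mod 731 = 59

59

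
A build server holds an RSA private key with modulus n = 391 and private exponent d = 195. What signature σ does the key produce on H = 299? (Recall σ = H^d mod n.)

H^2 ≡ 299^2 = 89401 ≡ 253
H^4 ≡ 253^2 = 64009 ≡ 276
H^8 ≡ 276^2 = 76176 ≡ 322
H^16 ≡ 322^2 = 103684 ≡ 69
H^32 ≡ 69^2 = 4761 ≡ 69
H^64 ≡ 69^2 = 4761 ≡ 69
H^128 ≡ 69^2 = 4761 ≡ 69
195 = 128 + 64 + 2 + 1, so H^195 ≡ 69·69·253·299 ≡ 184 (mod 391)

184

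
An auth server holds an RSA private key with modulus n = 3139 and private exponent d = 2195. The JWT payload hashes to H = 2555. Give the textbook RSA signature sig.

2628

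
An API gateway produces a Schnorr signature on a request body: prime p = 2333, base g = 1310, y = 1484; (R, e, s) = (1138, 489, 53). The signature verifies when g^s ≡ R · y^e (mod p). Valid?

yes

g^s mod p:
1310^2 = 1716100 ≡ 1345
1310^4 ≡ 1345^2 = 1809025 ≡ 950
1310^8 ≡ 950^2 = 902500 ≡ 1962
1310^16 ≡ 1962^2 = 3849444 ≡ 2327
1310^32 ≡ 2327^2 = 5414929 ≡ 36
53 = 32 + 16 + 4 + 1, so 1310^53 ≡ 36·2327·950·1310 ≡ 926 (mod 2333)
R · y^e mod p:
1484^2 = 2202256 ≡ 2237
1484^4 ≡ 2237^2 = 5004169 ≡ 2217
1484^8 ≡ 2217^2 = 4915089 ≡ 1791
1484^16 ≡ 1791^2 = 3207681 ≡ 2139
1484^32 ≡ 2139^2 = 4575321 ≡ 308
1484^64 ≡ 308^2 = 94864 ≡ 1544
1484^128 ≡ 1544^2 = 2383936 ≡ 1943
1484^256 ≡ 1943^2 = 3775249 ≡ 455
489 = 256 + 128 + 64 + 32 + 8 + 1, so 1484^489 ≡ 455·1943·1544·308·1791·1484 ≡ 2014 (mod 2333)
1138·2014 = 2291932 ≡ 926 (mod 2333)
926 ≡ 926 (mod 2333); signature holds.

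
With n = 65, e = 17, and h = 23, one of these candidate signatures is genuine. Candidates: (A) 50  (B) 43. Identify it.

Candidate A: 50^2 = 2500 ≡ 30; 50^4 ≡ 30^2 = 900 ≡ 55; 50^8 ≡ 55^2 = 3025 ≡ 35; 50^16 ≡ 35^2 = 1225 ≡ 55; 17 = 16 + 1, so 50^17 ≡ 55·50 ≡ 20 (mod 65)
Candidate B: 43^2 = 1849 ≡ 29; 43^4 ≡ 29^2 = 841 ≡ 61; 43^8 ≡ 61^2 = 3721 ≡ 16; 43^16 ≡ 16^2 = 256 ≡ 61; 17 = 16 + 1, so 43^17 ≡ 61·43 ≡ 23 (mod 65)
  → matches h = 23

B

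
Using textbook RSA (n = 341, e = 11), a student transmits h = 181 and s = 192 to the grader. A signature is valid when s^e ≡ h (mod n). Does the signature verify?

verifies

s^11 mod 341 = 181
Since 181 equals the digest 181, verification succeeds.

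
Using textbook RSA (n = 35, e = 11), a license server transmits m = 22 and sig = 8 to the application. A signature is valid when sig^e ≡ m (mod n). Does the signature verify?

sig^2 ≡ 8^2 = 64 ≡ 29
sig^4 ≡ 29^2 = 841 ≡ 1
sig^8 ≡ 1^2 = 1
11 = 8 + 2 + 1, so sig^11 ≡ 1·29·8 ≡ 22 (mod 35)
Since 22 equals the digest 22, verification succeeds.

verifies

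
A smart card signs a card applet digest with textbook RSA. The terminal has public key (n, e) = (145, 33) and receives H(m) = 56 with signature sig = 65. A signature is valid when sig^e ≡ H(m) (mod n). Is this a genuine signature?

sig^33 mod 145 = 45
45 ≠ 56, so verification fails.

forged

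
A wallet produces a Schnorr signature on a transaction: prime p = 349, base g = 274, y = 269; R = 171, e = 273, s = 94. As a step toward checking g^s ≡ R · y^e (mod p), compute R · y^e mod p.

313

Squares mod 349: 269^1≡269, 269^2≡118, 269^4≡313, 269^8≡249, 269^16≡228, 269^32≡332, 269^64≡289, 269^128≡110, 269^256≡234
273 = 256 + 16 + 1, so 269^273 ≡ 234·228·269 ≡ 110 (mod 349)
R · y^e ≡ 171·110 = 18810 ≡ 313 (mod 349)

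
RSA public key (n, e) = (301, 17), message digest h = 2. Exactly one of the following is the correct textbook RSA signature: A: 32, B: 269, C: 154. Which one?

Candidate A: Squares mod 301: 32^1≡32, 32^2≡121, 32^4≡193, 32^8≡226, 32^16≡207; 17 = 16 + 1, so 32^17 ≡ 207·32 ≡ 2 (mod 301)
  → matches h = 2
Candidate B: Squares mod 301: 269^1≡269, 269^2≡121, 269^4≡193, 269^8≡226, 269^16≡207; 17 = 16 + 1, so 269^17 ≡ 207·269 ≡ 299 (mod 301)
Candidate C: Squares mod 301: 154^1≡154, 154^2≡238, 154^4≡56, 154^8≡126, 154^16≡224; 17 = 16 + 1, so 154^17 ≡ 224·154 ≡ 182 (mod 301)

A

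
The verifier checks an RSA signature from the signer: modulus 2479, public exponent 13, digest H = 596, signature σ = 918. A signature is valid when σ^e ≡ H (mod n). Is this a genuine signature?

σ^13 mod 2479 = 596
596 = H, so the signature checks out.

genuine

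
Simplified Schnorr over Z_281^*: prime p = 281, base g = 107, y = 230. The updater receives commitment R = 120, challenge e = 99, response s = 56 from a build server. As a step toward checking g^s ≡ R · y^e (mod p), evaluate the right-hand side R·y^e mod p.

90

230^2 = 52900 ≡ 72
230^4 ≡ 72^2 = 5184 ≡ 126
230^8 ≡ 126^2 = 15876 ≡ 140
230^16 ≡ 140^2 = 19600 ≡ 211
230^32 ≡ 211^2 = 44521 ≡ 123
230^64 ≡ 123^2 = 15129 ≡ 236
99 = 64 + 32 + 2 + 1, so 230^99 ≡ 236·123·72·230 ≡ 71 (mod 281)
R · y^e ≡ 120·71 = 8520 ≡ 90 (mod 281)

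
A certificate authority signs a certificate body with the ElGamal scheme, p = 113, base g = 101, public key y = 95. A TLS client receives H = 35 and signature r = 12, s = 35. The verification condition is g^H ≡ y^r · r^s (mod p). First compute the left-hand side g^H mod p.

Squares mod 113: 101^1≡101, 101^2≡31, 101^4≡57, 101^8≡85, 101^16≡106, 101^32≡49
35 = 32 + 2 + 1, so 101^35 ≡ 49·31·101 ≡ 78 (mod 113)

78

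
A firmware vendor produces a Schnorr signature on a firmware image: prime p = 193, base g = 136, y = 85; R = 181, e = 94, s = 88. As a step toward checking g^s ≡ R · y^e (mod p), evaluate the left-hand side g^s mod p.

55

Squares mod 193: 136^1≡136, 136^2≡161, 136^4≡59, 136^8≡7, 136^16≡49, 136^32≡85, 136^64≡84
88 = 64 + 16 + 8, so 136^88 ≡ 84·49·7 ≡ 55 (mod 193)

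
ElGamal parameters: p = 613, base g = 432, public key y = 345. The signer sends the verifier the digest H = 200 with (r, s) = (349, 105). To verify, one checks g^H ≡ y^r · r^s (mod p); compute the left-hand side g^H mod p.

444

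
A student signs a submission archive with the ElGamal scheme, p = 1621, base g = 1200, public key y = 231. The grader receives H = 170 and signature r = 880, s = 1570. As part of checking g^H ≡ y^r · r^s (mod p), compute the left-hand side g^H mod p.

1475

Squares mod 1621: 1200^1≡1200, 1200^2≡552, 1200^4≡1577, 1200^8≡315, 1200^16≡344, 1200^32≡3, 1200^64≡9, 1200^128≡81
170 = 128 + 32 + 8 + 2, so 1200^170 ≡ 81·3·315·552 ≡ 1475 (mod 1621)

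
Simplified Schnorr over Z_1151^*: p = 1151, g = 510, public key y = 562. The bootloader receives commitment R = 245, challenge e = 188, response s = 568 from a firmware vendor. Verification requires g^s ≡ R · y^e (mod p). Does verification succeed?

passes

g^s mod p:
510^2 = 260100 ≡ 1125
510^4 ≡ 1125^2 = 1265625 ≡ 676
510^8 ≡ 676^2 = 456976 ≡ 29
510^16 ≡ 29^2 = 841
510^32 ≡ 841^2 = 707281 ≡ 567
510^64 ≡ 567^2 = 321489 ≡ 360
510^128 ≡ 360^2 = 129600 ≡ 688
510^256 ≡ 688^2 = 473344 ≡ 283
510^512 ≡ 283^2 = 80089 ≡ 670
568 = 512 + 32 + 16 + 8, so 510^568 ≡ 670·567·841·29 ≡ 419 (mod 1151)
R · y^e mod p:
562^2 = 315844 ≡ 470
562^4 ≡ 470^2 = 220900 ≡ 1059
562^8 ≡ 1059^2 = 1121481 ≡ 407
562^16 ≡ 407^2 = 165649 ≡ 1056
562^32 ≡ 1056^2 = 1115136 ≡ 968
562^64 ≡ 968^2 = 937024 ≡ 110
562^128 ≡ 110^2 = 12100 ≡ 590
188 = 128 + 32 + 16 + 8 + 4, so 562^188 ≡ 590·968·1056·407·1059 ≡ 946 (mod 1151)
245·946 = 231770 ≡ 419 (mod 1151)
419 ≡ 419 (mod 1151); signature holds.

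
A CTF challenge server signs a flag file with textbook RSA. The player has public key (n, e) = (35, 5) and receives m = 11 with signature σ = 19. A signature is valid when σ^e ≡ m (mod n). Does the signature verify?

σ^2 ≡ 19^2 = 361 ≡ 11
σ^4 ≡ 11^2 = 121 ≡ 16
5 = 4 + 1, so σ^5 ≡ 16·19 ≡ 24 (mod 35)
σ^5 mod 35 = 24, but m = 11.

does not verify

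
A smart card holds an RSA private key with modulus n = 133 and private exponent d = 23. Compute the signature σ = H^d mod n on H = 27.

Squares mod 133: H^1≡27, H^2≡64, H^4≡106, H^8≡64, H^16≡106
23 = 16 + 4 + 2 + 1, so H^23 ≡ 106·106·64·27 ≡ 69 (mod 133)

69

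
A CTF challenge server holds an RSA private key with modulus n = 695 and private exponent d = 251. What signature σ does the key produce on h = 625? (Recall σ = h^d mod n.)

585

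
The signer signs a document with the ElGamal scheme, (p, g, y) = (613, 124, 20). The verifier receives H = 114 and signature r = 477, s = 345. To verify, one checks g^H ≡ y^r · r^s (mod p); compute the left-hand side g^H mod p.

421

124^2 = 15376 ≡ 51
124^4 ≡ 51^2 = 2601 ≡ 149
124^8 ≡ 149^2 = 22201 ≡ 133
124^16 ≡ 133^2 = 17689 ≡ 525
124^32 ≡ 525^2 = 275625 ≡ 388
124^64 ≡ 388^2 = 150544 ≡ 359
114 = 64 + 32 + 16 + 2, so 124^114 ≡ 359·388·525·51 ≡ 421 (mod 613)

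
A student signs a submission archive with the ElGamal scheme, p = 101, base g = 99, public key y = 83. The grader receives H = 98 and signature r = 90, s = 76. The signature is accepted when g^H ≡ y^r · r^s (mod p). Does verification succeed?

passes

Left side g^H mod p:
99^2 = 9801 ≡ 4
99^4 ≡ 4^2 = 16
99^8 ≡ 16^2 = 256 ≡ 54
99^16 ≡ 54^2 = 2916 ≡ 88
99^32 ≡ 88^2 = 7744 ≡ 68
99^64 ≡ 68^2 = 4624 ≡ 79
98 = 64 + 32 + 2, so 99^98 ≡ 79·68·4 ≡ 76 (mod 101)
Right side y^r · r^s mod p:
83^2 = 6889 ≡ 21
83^4 ≡ 21^2 = 441 ≡ 37
83^8 ≡ 37^2 = 1369 ≡ 56
83^16 ≡ 56^2 = 3136 ≡ 5
83^32 ≡ 5^2 = 25
83^64 ≡ 25^2 = 625 ≡ 19
90 = 64 + 16 + 8 + 2, so 83^90 ≡ 19·5·56·21 ≡ 14 (mod 101)
90^2 = 8100 ≡ 20
90^4 ≡ 20^2 = 400 ≡ 97
90^8 ≡ 97^2 = 9409 ≡ 16
90^16 ≡ 16^2 = 256 ≡ 54
90^32 ≡ 54^2 = 2916 ≡ 88
90^64 ≡ 88^2 = 7744 ≡ 68
76 = 64 + 8 + 4, so 90^76 ≡ 68·16·97 ≡ 92 (mod 101)
14·92 = 1288 ≡ 76 (mod 101)
76 ≡ 76 (mod 101), so the signature is genuine.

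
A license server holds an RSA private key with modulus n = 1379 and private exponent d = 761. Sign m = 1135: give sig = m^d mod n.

225

m^2 ≡ 1135^2 = 1288225 ≡ 239
m^4 ≡ 239^2 = 57121 ≡ 582
m^8 ≡ 582^2 = 338724 ≡ 869
m^16 ≡ 869^2 = 755161 ≡ 848
m^32 ≡ 848^2 = 719104 ≡ 645
m^64 ≡ 645^2 = 416025 ≡ 946
m^128 ≡ 946^2 = 894916 ≡ 1324
m^256 ≡ 1324^2 = 1752976 ≡ 267
m^512 ≡ 267^2 = 71289 ≡ 960
761 = 512 + 128 + 64 + 32 + 16 + 8 + 1, so m^761 ≡ 960·1324·946·645·848·869·1135 ≡ 225 (mod 1379)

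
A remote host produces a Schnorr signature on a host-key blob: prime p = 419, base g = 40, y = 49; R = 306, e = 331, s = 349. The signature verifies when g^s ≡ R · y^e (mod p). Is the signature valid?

g^s mod p:
40^2 = 1600 ≡ 343
40^4 ≡ 343^2 = 117649 ≡ 329
40^8 ≡ 329^2 = 108241 ≡ 139
40^16 ≡ 139^2 = 19321 ≡ 47
40^32 ≡ 47^2 = 2209 ≡ 114
40^64 ≡ 114^2 = 12996 ≡ 7
40^128 ≡ 7^2 = 49
40^256 ≡ 49^2 = 2401 ≡ 306
349 = 256 + 64 + 16 + 8 + 4 + 1, so 40^349 ≡ 306·7·47·139·329·40 ≡ 412 (mod 419)
R · y^e mod p:
49^2 = 2401 ≡ 306
49^4 ≡ 306^2 = 93636 ≡ 199
49^8 ≡ 199^2 = 39601 ≡ 215
49^16 ≡ 215^2 = 46225 ≡ 135
49^32 ≡ 135^2 = 18225 ≡ 208
49^64 ≡ 208^2 = 43264 ≡ 107
49^128 ≡ 107^2 = 11449 ≡ 136
49^256 ≡ 136^2 = 18496 ≡ 60
331 = 256 + 64 + 8 + 2 + 1, so 49^331 ≡ 60·107·215·306·49 ≡ 215 (mod 419)
306·215 = 65790 ≡ 7 (mod 419)
412 ≠ 7; the check fails.

invalid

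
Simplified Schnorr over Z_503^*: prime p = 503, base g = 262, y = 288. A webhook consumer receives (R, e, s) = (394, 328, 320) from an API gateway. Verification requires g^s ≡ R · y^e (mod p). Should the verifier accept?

g^s mod p:
262^2 = 68644 ≡ 236
262^4 ≡ 236^2 = 55696 ≡ 366
262^8 ≡ 366^2 = 133956 ≡ 158
262^16 ≡ 158^2 = 24964 ≡ 317
262^32 ≡ 317^2 = 100489 ≡ 392
262^64 ≡ 392^2 = 153664 ≡ 249
262^128 ≡ 249^2 = 62001 ≡ 132
262^256 ≡ 132^2 = 17424 ≡ 322
320 = 256 + 64, so 262^320 ≡ 322·249 ≡ 201 (mod 503)
R · y^e mod p:
288^2 = 82944 ≡ 452
288^4 ≡ 452^2 = 204304 ≡ 86
288^8 ≡ 86^2 = 7396 ≡ 354
288^16 ≡ 354^2 = 125316 ≡ 69
288^32 ≡ 69^2 = 4761 ≡ 234
288^64 ≡ 234^2 = 54756 ≡ 432
288^128 ≡ 432^2 = 186624 ≡ 11
288^256 ≡ 11^2 = 121
328 = 256 + 64 + 8, so 288^328 ≡ 121·432·354 ≡ 427 (mod 503)
394·427 = 168238 ≡ 236 (mod 503)
201 ≠ 236; the check fails.

reject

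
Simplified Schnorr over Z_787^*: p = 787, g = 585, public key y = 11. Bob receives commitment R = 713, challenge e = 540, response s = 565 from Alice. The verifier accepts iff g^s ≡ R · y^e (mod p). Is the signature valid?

g^s mod p:
Squares mod 787: 585^1≡585, 585^2≡667, 585^4≡234, 585^8≡453, 585^16≡589, 585^32≡641, 585^64≡67, 585^128≡554, 585^256≡773, 585^512≡196
565 = 512 + 32 + 16 + 4 + 1, so 585^565 ≡ 196·641·589·234·585 ≡ 274 (mod 787)
R · y^e mod p:
Squares mod 787: 11^1≡11, 11^2≡121, 11^4≡475, 11^8≡543, 11^16≡511, 11^32≡624, 11^64≡598, 11^128≡306, 11^256≡770, 11^512≡289
540 = 512 + 16 + 8 + 4, so 11^540 ≡ 289·511·543·475 ≡ 209 (mod 787)
713·209 = 149017 ≡ 274 (mod 787)
274 ≡ 274 (mod 787); signature holds.

valid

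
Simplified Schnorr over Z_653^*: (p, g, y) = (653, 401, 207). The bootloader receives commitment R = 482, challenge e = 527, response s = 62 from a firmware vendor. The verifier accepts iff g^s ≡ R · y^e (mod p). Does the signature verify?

g^s mod p:
Squares mod 653: 401^1≡401, 401^2≡163, 401^4≡449, 401^8≡477, 401^16≡285, 401^32≡253
62 = 32 + 16 + 8 + 4 + 2, so 401^62 ≡ 253·285·477·449·163 ≡ 593 (mod 653)
R · y^e mod p:
Squares mod 653: 207^1≡207, 207^2≡404, 207^4≡619, 207^8≡503, 207^16≡298, 207^32≡649, 207^64≡16, 207^128≡256, 207^256≡236, 207^512≡191
527 = 512 + 8 + 4 + 2 + 1, so 207^527 ≡ 191·503·619·404·207 ≡ 92 (mod 653)
482·92 = 44344 ≡ 593 (mod 653)
593 ≡ 593 (mod 653); signature holds.

verifies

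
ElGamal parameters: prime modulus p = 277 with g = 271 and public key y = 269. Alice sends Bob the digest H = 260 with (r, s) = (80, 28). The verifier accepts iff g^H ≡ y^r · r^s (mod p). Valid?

yes

Left side g^H mod p:
271^260 mod 277 = 270
Right side y^r · r^s mod p:
269^80 mod 277 = 84
80^28 mod 277 = 23
84·23 = 1932 ≡ 270 (mod 277)
270 ≡ 270 (mod 277), so the signature is genuine.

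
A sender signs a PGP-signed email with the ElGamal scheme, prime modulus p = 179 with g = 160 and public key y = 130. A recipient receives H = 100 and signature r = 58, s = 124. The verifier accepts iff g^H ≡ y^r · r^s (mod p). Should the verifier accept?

accept

Left side g^H mod p:
Squares mod 179: 160^1≡160, 160^2≡3, 160^4≡9, 160^8≡81, 160^16≡117, 160^32≡85, 160^64≡65
100 = 64 + 32 + 4, so 160^100 ≡ 65·85·9 ≡ 142 (mod 179)
Right side y^r · r^s mod p:
Squares mod 179: 130^1≡130, 130^2≡74, 130^4≡106, 130^8≡138, 130^16≡70, 130^32≡67
58 = 32 + 16 + 8 + 2, so 130^58 ≡ 67·70·138·74 ≡ 145 (mod 179)
Squares mod 179: 58^1≡58, 58^2≡142, 58^4≡116, 58^8≡31, 58^16≡66, 58^32≡60, 58^64≡20
124 = 64 + 32 + 16 + 8 + 4, so 58^124 ≡ 20·60·66·31·116 ≡ 59 (mod 179)
145·59 = 8555 ≡ 142 (mod 179)
142 ≡ 142 (mod 179), so the signature is genuine.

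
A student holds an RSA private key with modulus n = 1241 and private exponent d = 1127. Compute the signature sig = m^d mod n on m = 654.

389

Squares mod 1241: m^1≡654, m^2≡812, m^4≡373, m^8≡137, m^16≡154, m^32≡137, m^64≡154, m^128≡137, m^256≡154, m^512≡137, m^1024≡154
1127 = 1024 + 64 + 32 + 4 + 2 + 1, so m^1127 ≡ 154·154·137·373·812·654 ≡ 389 (mod 1241)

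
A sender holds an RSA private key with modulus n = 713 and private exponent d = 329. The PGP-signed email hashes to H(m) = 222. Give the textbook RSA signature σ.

Squares mod 713: (H(m))^1≡222, (H(m))^2≡87, (H(m))^4≡439, (H(m))^8≡211, (H(m))^16≡315, (H(m))^32≡118, (H(m))^64≡377, (H(m))^128≡242, (H(m))^256≡98
329 = 256 + 64 + 8 + 1, so (H(m))^329 ≡ 98·377·211·222 ≡ 273 (mod 713)

273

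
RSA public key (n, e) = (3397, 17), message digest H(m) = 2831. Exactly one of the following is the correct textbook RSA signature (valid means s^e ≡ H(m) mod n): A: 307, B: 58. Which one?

A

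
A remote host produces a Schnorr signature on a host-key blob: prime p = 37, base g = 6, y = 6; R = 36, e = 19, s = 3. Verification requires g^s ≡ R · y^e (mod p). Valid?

no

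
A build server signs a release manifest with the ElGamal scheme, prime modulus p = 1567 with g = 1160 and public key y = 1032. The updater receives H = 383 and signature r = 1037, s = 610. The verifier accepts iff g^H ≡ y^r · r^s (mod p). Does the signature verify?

verifies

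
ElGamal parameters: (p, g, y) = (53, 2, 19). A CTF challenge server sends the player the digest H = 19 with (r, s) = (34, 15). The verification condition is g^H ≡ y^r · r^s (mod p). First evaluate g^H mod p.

2^19 mod 53 = 12

12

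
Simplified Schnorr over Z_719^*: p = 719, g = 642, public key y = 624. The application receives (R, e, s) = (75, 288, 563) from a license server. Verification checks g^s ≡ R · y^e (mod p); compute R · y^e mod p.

21

624^2 = 389376 ≡ 397
624^4 ≡ 397^2 = 157609 ≡ 148
624^8 ≡ 148^2 = 21904 ≡ 334
624^16 ≡ 334^2 = 111556 ≡ 111
624^32 ≡ 111^2 = 12321 ≡ 98
624^64 ≡ 98^2 = 9604 ≡ 257
624^128 ≡ 257^2 = 66049 ≡ 620
624^256 ≡ 620^2 = 384400 ≡ 454
288 = 256 + 32, so 624^288 ≡ 454·98 ≡ 633 (mod 719)
R · y^e ≡ 75·633 = 47475 ≡ 21 (mod 719)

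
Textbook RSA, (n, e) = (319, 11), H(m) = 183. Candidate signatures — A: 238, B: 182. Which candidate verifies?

Candidate A: 238^11 mod 319 = 183
  → matches H(m) = 183
Candidate B: 182^11 mod 319 = 61

A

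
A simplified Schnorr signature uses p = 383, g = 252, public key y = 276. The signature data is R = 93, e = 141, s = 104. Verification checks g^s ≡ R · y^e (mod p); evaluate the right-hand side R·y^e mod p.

58

276^141 mod 383 = 153
R · y^e ≡ 93·153 = 14229 ≡ 58 (mod 383)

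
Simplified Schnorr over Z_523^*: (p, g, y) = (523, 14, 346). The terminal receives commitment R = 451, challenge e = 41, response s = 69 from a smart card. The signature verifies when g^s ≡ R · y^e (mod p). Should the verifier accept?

accept

g^s mod p:
14^2 = 196
14^4 ≡ 196^2 = 38416 ≡ 237
14^8 ≡ 237^2 = 56169 ≡ 208
14^16 ≡ 208^2 = 43264 ≡ 378
14^32 ≡ 378^2 = 142884 ≡ 105
14^64 ≡ 105^2 = 11025 ≡ 42
69 = 64 + 4 + 1, so 14^69 ≡ 42·237·14 ≡ 238 (mod 523)
R · y^e mod p:
346^2 = 119716 ≡ 472
346^4 ≡ 472^2 = 222784 ≡ 509
346^8 ≡ 509^2 = 259081 ≡ 196
346^16 ≡ 196^2 = 38416 ≡ 237
346^32 ≡ 237^2 = 56169 ≡ 208
41 = 32 + 8 + 1, so 346^41 ≡ 208·196·346 ≡ 418 (mod 523)
451·418 = 188518 ≡ 238 (mod 523)
238 ≡ 238 (mod 523); signature holds.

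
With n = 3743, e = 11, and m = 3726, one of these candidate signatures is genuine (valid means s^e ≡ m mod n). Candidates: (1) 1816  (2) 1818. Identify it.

Candidate 1: 1816^2 = 3297856 ≡ 273; 1816^4 ≡ 273^2 = 74529 ≡ 3412; 1816^8 ≡ 3412^2 = 11641744 ≡ 1014; 11 = 8 + 2 + 1, so 1816^11 ≡ 1014·273·1816 ≡ 1394 (mod 3743)
Candidate 2: 1818^2 = 3305124 ≡ 55; 1818^4 ≡ 55^2 = 3025; 1818^8 ≡ 3025^2 = 9150625 ≡ 2733; 11 = 8 + 2 + 1, so 1818^11 ≡ 2733·55·1818 ≡ 3726 (mod 3743)
  → matches m = 3726

2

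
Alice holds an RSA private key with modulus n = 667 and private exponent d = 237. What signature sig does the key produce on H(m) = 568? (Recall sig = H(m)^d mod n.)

510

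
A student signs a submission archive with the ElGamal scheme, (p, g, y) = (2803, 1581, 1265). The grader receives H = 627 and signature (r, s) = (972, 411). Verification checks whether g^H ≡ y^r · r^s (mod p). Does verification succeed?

passes

Left side g^H mod p:
1581^2 = 2499561 ≡ 2088
1581^4 ≡ 2088^2 = 4359744 ≡ 1079
1581^8 ≡ 1079^2 = 1164241 ≡ 996
1581^16 ≡ 996^2 = 992016 ≡ 2557
1581^32 ≡ 2557^2 = 6538249 ≡ 1653
1581^64 ≡ 1653^2 = 2732409 ≡ 2287
1581^128 ≡ 2287^2 = 5230369 ≡ 2774
1581^256 ≡ 2774^2 = 7695076 ≡ 841
1581^512 ≡ 841^2 = 707281 ≡ 925
627 = 512 + 64 + 32 + 16 + 2 + 1, so 1581^627 ≡ 925·2287·1653·2557·2088·1581 ≡ 2125 (mod 2803)
Right side y^r · r^s mod p:
1265^2 = 1600225 ≡ 2515
1265^4 ≡ 2515^2 = 6325225 ≡ 1657
1265^8 ≡ 1657^2 = 2745649 ≡ 1512
1265^16 ≡ 1512^2 = 2286144 ≡ 1699
1265^32 ≡ 1699^2 = 2886601 ≡ 2314
1265^64 ≡ 2314^2 = 5354596 ≡ 866
1265^128 ≡ 866^2 = 749956 ≡ 1555
1265^256 ≡ 1555^2 = 2418025 ≡ 1839
1265^512 ≡ 1839^2 = 3381921 ≡ 1503
972 = 512 + 256 + 128 + 64 + 8 + 4, so 1265^972 ≡ 1503·1839·1555·866·1512·1657 ≡ 897 (mod 2803)
972^2 = 944784 ≡ 173
972^4 ≡ 173^2 = 29929 ≡ 1899
972^8 ≡ 1899^2 = 3606201 ≡ 1543
972^16 ≡ 1543^2 = 2380849 ≡ 1102
972^32 ≡ 1102^2 = 1214404 ≡ 705
972^64 ≡ 705^2 = 497025 ≡ 894
972^128 ≡ 894^2 = 799236 ≡ 381
972^256 ≡ 381^2 = 145161 ≡ 2208
411 = 256 + 128 + 16 + 8 + 2 + 1, so 972^411 ≡ 2208·381·1102·1543·173·972 ≡ 2671 (mod 2803)
897·2671 = 2395887 ≡ 2125 (mod 2803)
2125 ≡ 2125 (mod 2803), so the signature is genuine.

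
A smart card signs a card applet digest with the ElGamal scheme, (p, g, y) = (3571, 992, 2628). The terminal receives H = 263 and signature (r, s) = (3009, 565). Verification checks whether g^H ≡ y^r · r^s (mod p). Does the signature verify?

verifies

Left side g^H mod p:
992^2 = 984064 ≡ 2039
992^4 ≡ 2039^2 = 4157521 ≡ 877
992^8 ≡ 877^2 = 769129 ≡ 1364
992^16 ≡ 1364^2 = 1860496 ≡ 5
992^32 ≡ 5^2 = 25
992^64 ≡ 25^2 = 625
992^128 ≡ 625^2 = 390625 ≡ 1386
992^256 ≡ 1386^2 = 1920996 ≡ 3369
263 = 256 + 4 + 2 + 1, so 992^263 ≡ 3369·877·2039·992 ≡ 615 (mod 3571)
Right side y^r · r^s mod p:
2628^2 = 6906384 ≡ 70
2628^4 ≡ 70^2 = 4900 ≡ 1329
2628^8 ≡ 1329^2 = 1766241 ≡ 2167
2628^16 ≡ 2167^2 = 4695889 ≡ 24
2628^32 ≡ 24^2 = 576
2628^64 ≡ 576^2 = 331776 ≡ 3244
2628^128 ≡ 3244^2 = 10523536 ≡ 3370
2628^256 ≡ 3370^2 = 11356900 ≡ 1120
2628^512 ≡ 1120^2 = 1254400 ≡ 979
2628^1024 ≡ 979^2 = 958441 ≡ 1413
2628^2048 ≡ 1413^2 = 1996569 ≡ 380
3009 = 2048 + 512 + 256 + 128 + 64 + 1, so 2628^3009 ≡ 380·979·1120·3370·3244·2628 ≡ 3458 (mod 3571)
3009^2 = 9054081 ≡ 1596
3009^4 ≡ 1596^2 = 2547216 ≡ 1093
3009^8 ≡ 1093^2 = 1194649 ≡ 1935
3009^16 ≡ 1935^2 = 3744225 ≡ 1817
3009^32 ≡ 1817^2 = 3301489 ≡ 1885
3009^64 ≡ 1885^2 = 3553225 ≡ 80
3009^128 ≡ 80^2 = 6400 ≡ 2829
3009^256 ≡ 2829^2 = 8003241 ≡ 630
3009^512 ≡ 630^2 = 396900 ≡ 519
565 = 512 + 32 + 16 + 4 + 1, so 3009^565 ≡ 519·1885·1817·1093·3009 ≡ 753 (mod 3571)
3458·753 = 2603874 ≡ 615 (mod 3571)
615 ≡ 615 (mod 3571), so the signature is genuine.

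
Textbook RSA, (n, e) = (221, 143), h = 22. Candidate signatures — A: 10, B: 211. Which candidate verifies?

B

Candidate A: 10^2 = 100; 10^4 ≡ 100^2 = 10000 ≡ 55; 10^8 ≡ 55^2 = 3025 ≡ 152; 10^16 ≡ 152^2 = 23104 ≡ 120; 10^32 ≡ 120^2 = 14400 ≡ 35; 10^64 ≡ 35^2 = 1225 ≡ 120; 10^128 ≡ 120^2 = 14400 ≡ 35; 143 = 128 + 8 + 4 + 2 + 1, so 10^143 ≡ 35·152·55·100·10 ≡ 199 (mod 221)
Candidate B: 211^2 = 44521 ≡ 100; 211^4 ≡ 100^2 = 10000 ≡ 55; 211^8 ≡ 55^2 = 3025 ≡ 152; 211^16 ≡ 152^2 = 23104 ≡ 120; 211^32 ≡ 120^2 = 14400 ≡ 35; 211^64 ≡ 35^2 = 1225 ≡ 120; 211^128 ≡ 120^2 = 14400 ≡ 35; 143 = 128 + 8 + 4 + 2 + 1, so 211^143 ≡ 35·152·55·100·211 ≡ 22 (mod 221)
  → matches h = 22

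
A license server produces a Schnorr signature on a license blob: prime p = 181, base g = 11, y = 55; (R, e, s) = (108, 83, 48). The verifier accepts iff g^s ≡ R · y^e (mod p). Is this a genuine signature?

forged

g^s mod p:
11^2 = 121
11^4 ≡ 121^2 = 14641 ≡ 161
11^8 ≡ 161^2 = 25921 ≡ 38
11^16 ≡ 38^2 = 1444 ≡ 177
11^32 ≡ 177^2 = 31329 ≡ 16
48 = 32 + 16, so 11^48 ≡ 16·177 ≡ 117 (mod 181)
R · y^e mod p:
55^2 = 3025 ≡ 129
55^4 ≡ 129^2 = 16641 ≡ 170
55^8 ≡ 170^2 = 28900 ≡ 121
55^16 ≡ 121^2 = 14641 ≡ 161
55^32 ≡ 161^2 = 25921 ≡ 38
55^64 ≡ 38^2 = 1444 ≡ 177
83 = 64 + 16 + 2 + 1, so 55^83 ≡ 177·161·129·55 ≡ 165 (mod 181)
108·165 = 17820 ≡ 82 (mod 181)
117 ≠ 82; the check fails.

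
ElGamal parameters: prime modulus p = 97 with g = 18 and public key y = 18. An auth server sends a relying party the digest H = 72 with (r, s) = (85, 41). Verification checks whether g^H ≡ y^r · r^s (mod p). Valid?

Left side g^H mod p:
18^2 = 324 ≡ 33
18^4 ≡ 33^2 = 1089 ≡ 22
18^8 ≡ 22^2 = 484 ≡ 96
18^16 ≡ 96^2 = 9216 ≡ 1
18^32 ≡ 1^2 = 1
18^64 ≡ 1^2 = 1
72 = 64 + 8, so 18^72 ≡ 1·96 ≡ 96 (mod 97)
Right side y^r · r^s mod p:
18^2 = 324 ≡ 33
18^4 ≡ 33^2 = 1089 ≡ 22
18^8 ≡ 22^2 = 484 ≡ 96
18^16 ≡ 96^2 = 9216 ≡ 1
18^32 ≡ 1^2 = 1
18^64 ≡ 1^2 = 1
85 = 64 + 16 + 4 + 1, so 18^85 ≡ 1·1·22·18 ≡ 8 (mod 97)
85^2 = 7225 ≡ 47
85^4 ≡ 47^2 = 2209 ≡ 75
85^8 ≡ 75^2 = 5625 ≡ 96
85^16 ≡ 96^2 = 9216 ≡ 1
85^32 ≡ 1^2 = 1
41 = 32 + 8 + 1, so 85^41 ≡ 1·96·85 ≡ 12 (mod 97)
8·12 = 96 ≡ 96 (mod 97)
96 ≡ 96 (mod 97), so the signature is genuine.

yes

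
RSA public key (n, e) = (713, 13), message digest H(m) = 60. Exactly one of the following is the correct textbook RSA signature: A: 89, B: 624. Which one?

A

Candidate A: 89^2 = 7921 ≡ 78; 89^4 ≡ 78^2 = 6084 ≡ 380; 89^8 ≡ 380^2 = 144400 ≡ 374; 13 = 8 + 4 + 1, so 89^13 ≡ 374·380·89 ≡ 60 (mod 713)
  → matches H(m) = 60
Candidate B: 624^2 = 389376 ≡ 78; 624^4 ≡ 78^2 = 6084 ≡ 380; 624^8 ≡ 380^2 = 144400 ≡ 374; 13 = 8 + 4 + 1, so 624^13 ≡ 374·380·624 ≡ 653 (mod 713)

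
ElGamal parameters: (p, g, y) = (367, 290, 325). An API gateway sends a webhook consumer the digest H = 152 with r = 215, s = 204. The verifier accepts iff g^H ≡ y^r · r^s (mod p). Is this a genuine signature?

genuine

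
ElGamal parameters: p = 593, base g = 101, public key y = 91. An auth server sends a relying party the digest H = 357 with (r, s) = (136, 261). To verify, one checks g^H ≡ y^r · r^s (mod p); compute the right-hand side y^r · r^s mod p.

242

91^2 = 8281 ≡ 572
91^4 ≡ 572^2 = 327184 ≡ 441
91^8 ≡ 441^2 = 194481 ≡ 570
91^16 ≡ 570^2 = 324900 ≡ 529
91^32 ≡ 529^2 = 279841 ≡ 538
91^64 ≡ 538^2 = 289444 ≡ 60
91^128 ≡ 60^2 = 3600 ≡ 42
136 = 128 + 8, so 91^136 ≡ 42·570 ≡ 220 (mod 593)
136^2 = 18496 ≡ 113
136^4 ≡ 113^2 = 12769 ≡ 316
136^8 ≡ 316^2 = 99856 ≡ 232
136^16 ≡ 232^2 = 53824 ≡ 454
136^32 ≡ 454^2 = 206116 ≡ 345
136^64 ≡ 345^2 = 119025 ≡ 425
136^128 ≡ 425^2 = 180625 ≡ 353
136^256 ≡ 353^2 = 124609 ≡ 79
261 = 256 + 4 + 1, so 136^261 ≡ 79·316·136 ≡ 179 (mod 593)
y^r · r^s ≡ 220·179 = 39380 ≡ 242 (mod 593)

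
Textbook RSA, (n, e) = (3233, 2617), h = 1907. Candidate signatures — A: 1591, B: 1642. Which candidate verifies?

B

Candidate A: 1591^2 = 2531281 ≡ 3075; 1591^4 ≡ 3075^2 = 9455625 ≡ 2333; 1591^8 ≡ 2333^2 = 5442889 ≡ 1750; 1591^16 ≡ 1750^2 = 3062500 ≡ 849; 1591^32 ≡ 849^2 = 720801 ≡ 3075; 1591^64 ≡ 3075^2 = 9455625 ≡ 2333; 1591^128 ≡ 2333^2 = 5442889 ≡ 1750; 1591^256 ≡ 1750^2 = 3062500 ≡ 849; 1591^512 ≡ 849^2 = 720801 ≡ 3075; 1591^1024 ≡ 3075^2 = 9455625 ≡ 2333; 1591^2048 ≡ 2333^2 = 5442889 ≡ 1750; 2617 = 2048 + 512 + 32 + 16 + 8 + 1, so 1591^2617 ≡ 1750·3075·3075·849·1750·1591 ≡ 1326 (mod 3233)
Candidate B: 1642^2 = 2696164 ≡ 3075; 1642^4 ≡ 3075^2 = 9455625 ≡ 2333; 1642^8 ≡ 2333^2 = 5442889 ≡ 1750; 1642^16 ≡ 1750^2 = 3062500 ≡ 849; 1642^32 ≡ 849^2 = 720801 ≡ 3075; 1642^64 ≡ 3075^2 = 9455625 ≡ 2333; 1642^128 ≡ 2333^2 = 5442889 ≡ 1750; 1642^256 ≡ 1750^2 = 3062500 ≡ 849; 1642^512 ≡ 849^2 = 720801 ≡ 3075; 1642^1024 ≡ 3075^2 = 9455625 ≡ 2333; 1642^2048 ≡ 2333^2 = 5442889 ≡ 1750; 2617 = 2048 + 512 + 32 + 16 + 8 + 1, so 1642^2617 ≡ 1750·3075·3075·849·1750·1642 ≡ 1907 (mod 3233)
  → matches h = 1907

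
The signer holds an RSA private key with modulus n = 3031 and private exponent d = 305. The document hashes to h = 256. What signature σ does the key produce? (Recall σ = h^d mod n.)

h^2 ≡ 256^2 = 65536 ≡ 1885
h^4 ≡ 1885^2 = 3553225 ≡ 893
h^8 ≡ 893^2 = 797449 ≡ 296
h^16 ≡ 296^2 = 87616 ≡ 2748
h^32 ≡ 2748^2 = 7551504 ≡ 1283
h^64 ≡ 1283^2 = 1646089 ≡ 256
h^128 ≡ 256^2 = 65536 ≡ 1885
h^256 ≡ 1885^2 = 3553225 ≡ 893
305 = 256 + 32 + 16 + 1, so h^305 ≡ 893·1283·2748·256 ≡ 296 (mod 3031)

296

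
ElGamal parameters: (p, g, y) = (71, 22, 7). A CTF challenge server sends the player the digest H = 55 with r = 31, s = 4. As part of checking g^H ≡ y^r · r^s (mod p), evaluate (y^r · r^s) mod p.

7^31 mod 71 = 11
31^4 mod 71 = 24
y^r · r^s ≡ 11·24 = 264 ≡ 51 (mod 71)

51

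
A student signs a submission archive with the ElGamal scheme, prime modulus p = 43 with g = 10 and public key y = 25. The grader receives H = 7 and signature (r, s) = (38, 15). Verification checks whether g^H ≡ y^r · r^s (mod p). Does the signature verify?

Left side g^H mod p:
Squares mod 43: 10^1≡10, 10^2≡14, 10^4≡24
7 = 4 + 2 + 1, so 10^7 ≡ 24·14·10 ≡ 6 (mod 43)
Right side y^r · r^s mod p:
Squares mod 43: 25^1≡25, 25^2≡23, 25^4≡13, 25^8≡40, 25^16≡9, 25^32≡38
38 = 32 + 4 + 2, so 25^38 ≡ 38·13·23 ≡ 10 (mod 43)
Squares mod 43: 38^1≡38, 38^2≡25, 38^4≡23, 38^8≡13
15 = 8 + 4 + 2 + 1, so 38^15 ≡ 13·23·25·38 ≡ 35 (mod 43)
10·35 = 350 ≡ 6 (mod 43)
6 ≡ 6 (mod 43), so the signature is genuine.

verifies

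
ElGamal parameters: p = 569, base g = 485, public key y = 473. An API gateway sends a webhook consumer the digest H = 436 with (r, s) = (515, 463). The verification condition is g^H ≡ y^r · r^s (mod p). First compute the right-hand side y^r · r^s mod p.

169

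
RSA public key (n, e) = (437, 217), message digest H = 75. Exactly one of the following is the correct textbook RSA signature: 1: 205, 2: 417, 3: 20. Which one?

Candidate 1: Squares mod 437: 205^1≡205, 205^2≡73, 205^4≡85, 205^8≡233, 205^16≡101, 205^32≡150, 205^64≡213, 205^128≡358; 217 = 128 + 64 + 16 + 8 + 1, so 205^217 ≡ 358·213·101·233·205 ≡ 319 (mod 437)
Candidate 2: Squares mod 437: 417^1≡417, 417^2≡400, 417^4≡58, 417^8≡305, 417^16≡381, 417^32≡77, 417^64≡248, 417^128≡324; 217 = 128 + 64 + 16 + 8 + 1, so 417^217 ≡ 324·248·381·305·417 ≡ 75 (mod 437)
  → matches H = 75
Candidate 3: Squares mod 437: 20^1≡20, 20^2≡400, 20^4≡58, 20^8≡305, 20^16≡381, 20^32≡77, 20^64≡248, 20^128≡324; 217 = 128 + 64 + 16 + 8 + 1, so 20^217 ≡ 324·248·381·305·20 ≡ 362 (mod 437)

2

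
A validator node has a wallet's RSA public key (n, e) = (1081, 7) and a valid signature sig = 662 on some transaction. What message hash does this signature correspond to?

75

sig^7 mod 1081 = 75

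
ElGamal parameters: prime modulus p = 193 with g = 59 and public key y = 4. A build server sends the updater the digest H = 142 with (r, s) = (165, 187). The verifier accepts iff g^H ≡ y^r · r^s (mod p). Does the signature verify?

Left side g^H mod p:
59^2 = 3481 ≡ 7
59^4 ≡ 7^2 = 49
59^8 ≡ 49^2 = 2401 ≡ 85
59^16 ≡ 85^2 = 7225 ≡ 84
59^32 ≡ 84^2 = 7056 ≡ 108
59^64 ≡ 108^2 = 11664 ≡ 84
59^128 ≡ 84^2 = 7056 ≡ 108
142 = 128 + 8 + 4 + 2, so 59^142 ≡ 108·85·49·7 ≡ 138 (mod 193)
Right side y^r · r^s mod p:
4^2 = 16
4^4 ≡ 16^2 = 256 ≡ 63
4^8 ≡ 63^2 = 3969 ≡ 109
4^16 ≡ 109^2 = 11881 ≡ 108
4^32 ≡ 108^2 = 11664 ≡ 84
4^64 ≡ 84^2 = 7056 ≡ 108
4^128 ≡ 108^2 = 11664 ≡ 84
165 = 128 + 32 + 4 + 1, so 4^165 ≡ 84·84·63·4 ≡ 3 (mod 193)
165^2 = 27225 ≡ 12
165^4 ≡ 12^2 = 144
165^8 ≡ 144^2 = 20736 ≡ 85
165^16 ≡ 85^2 = 7225 ≡ 84
165^32 ≡ 84^2 = 7056 ≡ 108
165^64 ≡ 108^2 = 11664 ≡ 84
165^128 ≡ 84^2 = 7056 ≡ 108
187 = 128 + 32 + 16 + 8 + 2 + 1, so 165^187 ≡ 108·108·84·85·12·165 ≡ 46 (mod 193)
3·46 = 138 ≡ 138 (mod 193)
138 ≡ 138 (mod 193), so the signature is genuine.

verifies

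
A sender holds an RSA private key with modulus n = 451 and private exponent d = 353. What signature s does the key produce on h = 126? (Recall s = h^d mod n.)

290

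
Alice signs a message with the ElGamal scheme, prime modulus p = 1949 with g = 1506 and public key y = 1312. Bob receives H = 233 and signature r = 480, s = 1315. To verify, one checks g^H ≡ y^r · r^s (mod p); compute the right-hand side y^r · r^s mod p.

84

Squares mod 1949: 1312^1≡1312, 1312^2≡377, 1312^4≡1801, 1312^8≡465, 1312^16≡1835, 1312^32≡1302, 1312^64≡1523, 1312^128≡219, 1312^256≡1185
480 = 256 + 128 + 64 + 32, so 1312^480 ≡ 1185·219·1523·1302 ≡ 598 (mod 1949)
Squares mod 1949: 480^1≡480, 480^2≡418, 480^4≡1263, 480^8≡887, 480^16≡1322, 480^32≡1380, 480^64≡227, 480^128≡855, 480^256≡150, 480^512≡1061, 480^1024≡1148
1315 = 1024 + 256 + 32 + 2 + 1, so 480^1315 ≡ 1148·150·1380·418·480 ≡ 1545 (mod 1949)
y^r · r^s ≡ 598·1545 = 923910 ≡ 84 (mod 1949)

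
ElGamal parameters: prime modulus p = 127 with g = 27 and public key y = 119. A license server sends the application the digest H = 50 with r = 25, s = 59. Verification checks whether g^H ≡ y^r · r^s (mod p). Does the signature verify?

does not verify

Left side g^H mod p:
27^2 = 729 ≡ 94
27^4 ≡ 94^2 = 8836 ≡ 73
27^8 ≡ 73^2 = 5329 ≡ 122
27^16 ≡ 122^2 = 14884 ≡ 25
27^32 ≡ 25^2 = 625 ≡ 117
50 = 32 + 16 + 2, so 27^50 ≡ 117·25·94 ≡ 122 (mod 127)
Right side y^r · r^s mod p:
119^2 = 14161 ≡ 64
119^4 ≡ 64^2 = 4096 ≡ 32
119^8 ≡ 32^2 = 1024 ≡ 8
119^16 ≡ 8^2 = 64
25 = 16 + 8 + 1, so 119^25 ≡ 64·8·119 ≡ 95 (mod 127)
25^2 = 625 ≡ 117
25^4 ≡ 117^2 = 13689 ≡ 100
25^8 ≡ 100^2 = 10000 ≡ 94
25^16 ≡ 94^2 = 8836 ≡ 73
25^32 ≡ 73^2 = 5329 ≡ 122
59 = 32 + 16 + 8 + 2 + 1, so 25^59 ≡ 122·73·94·117·25 ≡ 47 (mod 127)
95·47 = 4465 ≡ 20 (mod 127)
122 ≠ 20, so verification fails.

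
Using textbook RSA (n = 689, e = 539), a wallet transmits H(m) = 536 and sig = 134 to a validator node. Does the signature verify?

does not verify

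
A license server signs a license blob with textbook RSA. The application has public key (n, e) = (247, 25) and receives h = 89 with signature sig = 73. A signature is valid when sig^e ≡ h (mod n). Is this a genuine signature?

forged

sig^2 ≡ 73^2 = 5329 ≡ 142
sig^4 ≡ 142^2 = 20164 ≡ 157
sig^8 ≡ 157^2 = 24649 ≡ 196
sig^16 ≡ 196^2 = 38416 ≡ 131
25 = 16 + 8 + 1, so sig^25 ≡ 131·196·73 ≡ 112 (mod 247)
112 ≠ 89, so verification fails.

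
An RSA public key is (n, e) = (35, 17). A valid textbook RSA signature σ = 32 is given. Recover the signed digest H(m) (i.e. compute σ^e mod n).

2

σ^2 ≡ 32^2 = 1024 ≡ 9
σ^4 ≡ 9^2 = 81 ≡ 11
σ^8 ≡ 11^2 = 121 ≡ 16
σ^16 ≡ 16^2 = 256 ≡ 11
17 = 16 + 1, so σ^17 ≡ 11·32 ≡ 2 (mod 35)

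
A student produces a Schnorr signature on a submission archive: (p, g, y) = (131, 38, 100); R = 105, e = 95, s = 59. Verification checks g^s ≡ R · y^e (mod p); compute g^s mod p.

38^2 = 1444 ≡ 3
38^4 ≡ 3^2 = 9
38^8 ≡ 9^2 = 81
38^16 ≡ 81^2 = 6561 ≡ 11
38^32 ≡ 11^2 = 121
59 = 32 + 16 + 8 + 2 + 1, so 38^59 ≡ 121·11·81·3·38 ≡ 34 (mod 131)

34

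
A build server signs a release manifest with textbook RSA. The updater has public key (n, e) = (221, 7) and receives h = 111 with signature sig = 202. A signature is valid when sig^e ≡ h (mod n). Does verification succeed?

sig^2 ≡ 202^2 = 40804 ≡ 140
sig^4 ≡ 140^2 = 19600 ≡ 152
7 = 4 + 2 + 1, so sig^7 ≡ 152·140·202 ≡ 110 (mod 221)
sig^7 mod 221 = 110, but h = 111.

fails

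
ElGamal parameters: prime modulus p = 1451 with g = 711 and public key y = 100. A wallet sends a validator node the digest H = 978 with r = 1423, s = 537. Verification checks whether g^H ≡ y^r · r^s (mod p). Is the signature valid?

valid

Left side g^H mod p:
711^2 = 505521 ≡ 573
711^4 ≡ 573^2 = 328329 ≡ 403
711^8 ≡ 403^2 = 162409 ≡ 1348
711^16 ≡ 1348^2 = 1817104 ≡ 452
711^32 ≡ 452^2 = 204304 ≡ 1164
711^64 ≡ 1164^2 = 1354896 ≡ 1113
711^128 ≡ 1113^2 = 1238769 ≡ 1066
711^256 ≡ 1066^2 = 1136356 ≡ 223
711^512 ≡ 223^2 = 49729 ≡ 395
978 = 512 + 256 + 128 + 64 + 16 + 2, so 711^978 ≡ 395·223·1066·1113·452·573 ≡ 163 (mod 1451)
Right side y^r · r^s mod p:
100^2 = 10000 ≡ 1294
100^4 ≡ 1294^2 = 1674436 ≡ 1433
100^8 ≡ 1433^2 = 2053489 ≡ 324
100^16 ≡ 324^2 = 104976 ≡ 504
100^32 ≡ 504^2 = 254016 ≡ 91
100^64 ≡ 91^2 = 8281 ≡ 1026
100^128 ≡ 1026^2 = 1052676 ≡ 701
100^256 ≡ 701^2 = 491401 ≡ 963
100^512 ≡ 963^2 = 927369 ≡ 180
100^1024 ≡ 180^2 = 32400 ≡ 478
1423 = 1024 + 256 + 128 + 8 + 4 + 2 + 1, so 100^1423 ≡ 478·963·701·324·1433·1294·100 ≡ 44 (mod 1451)
1423^2 = 2024929 ≡ 784
1423^4 ≡ 784^2 = 614656 ≡ 883
1423^8 ≡ 883^2 = 779689 ≡ 502
1423^16 ≡ 502^2 = 252004 ≡ 981
1423^32 ≡ 981^2 = 962361 ≡ 348
1423^64 ≡ 348^2 = 121104 ≡ 671
1423^128 ≡ 671^2 = 450241 ≡ 431
1423^256 ≡ 431^2 = 185761 ≡ 33
1423^512 ≡ 33^2 = 1089
537 = 512 + 16 + 8 + 1, so 1423^537 ≡ 1089·981·502·1423 ≡ 1026 (mod 1451)
44·1026 = 45144 ≡ 163 (mod 1451)
163 ≡ 163 (mod 1451), so the signature is genuine.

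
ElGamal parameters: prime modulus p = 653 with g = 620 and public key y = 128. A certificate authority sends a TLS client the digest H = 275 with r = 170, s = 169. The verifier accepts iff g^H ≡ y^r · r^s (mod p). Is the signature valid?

valid

Left side g^H mod p:
620^2 = 384400 ≡ 436
620^4 ≡ 436^2 = 190096 ≡ 73
620^8 ≡ 73^2 = 5329 ≡ 105
620^16 ≡ 105^2 = 11025 ≡ 577
620^32 ≡ 577^2 = 332929 ≡ 552
620^64 ≡ 552^2 = 304704 ≡ 406
620^128 ≡ 406^2 = 164836 ≡ 280
620^256 ≡ 280^2 = 78400 ≡ 40
275 = 256 + 16 + 2 + 1, so 620^275 ≡ 40·577·436·620 ≡ 274 (mod 653)
Right side y^r · r^s mod p:
128^2 = 16384 ≡ 59
128^4 ≡ 59^2 = 3481 ≡ 216
128^8 ≡ 216^2 = 46656 ≡ 293
128^16 ≡ 293^2 = 85849 ≡ 306
128^32 ≡ 306^2 = 93636 ≡ 257
128^64 ≡ 257^2 = 66049 ≡ 96
128^128 ≡ 96^2 = 9216 ≡ 74
170 = 128 + 32 + 8 + 2, so 128^170 ≡ 74·257·293·59 ≡ 215 (mod 653)
170^2 = 28900 ≡ 168
170^4 ≡ 168^2 = 28224 ≡ 145
170^8 ≡ 145^2 = 21025 ≡ 129
170^16 ≡ 129^2 = 16641 ≡ 316
170^32 ≡ 316^2 = 99856 ≡ 600
170^64 ≡ 600^2 = 360000 ≡ 197
170^128 ≡ 197^2 = 38809 ≡ 282
169 = 128 + 32 + 8 + 1, so 170^169 ≡ 282·600·129·170 ≡ 387 (mod 653)
215·387 = 83205 ≡ 274 (mod 653)
274 ≡ 274 (mod 653), so the signature is genuine.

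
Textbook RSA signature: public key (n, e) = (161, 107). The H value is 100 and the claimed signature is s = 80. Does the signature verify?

does not verify

s^107 mod 161 = 61
s^107 mod 161 = 61, but H = 100.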